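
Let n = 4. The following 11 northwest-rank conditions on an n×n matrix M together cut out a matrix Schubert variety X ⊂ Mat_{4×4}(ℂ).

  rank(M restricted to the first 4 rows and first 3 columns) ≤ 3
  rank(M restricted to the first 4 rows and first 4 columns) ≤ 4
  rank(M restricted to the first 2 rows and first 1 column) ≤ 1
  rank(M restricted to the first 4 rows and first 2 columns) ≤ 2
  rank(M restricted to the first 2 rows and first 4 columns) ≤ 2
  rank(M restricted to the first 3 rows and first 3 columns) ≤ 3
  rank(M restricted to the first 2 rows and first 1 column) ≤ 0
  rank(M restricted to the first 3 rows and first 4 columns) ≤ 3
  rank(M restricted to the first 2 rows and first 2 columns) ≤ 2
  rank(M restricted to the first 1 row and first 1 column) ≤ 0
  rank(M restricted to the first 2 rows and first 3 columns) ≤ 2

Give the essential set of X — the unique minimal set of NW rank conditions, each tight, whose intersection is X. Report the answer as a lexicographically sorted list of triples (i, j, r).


Computing R[i][j] = min implied NW-rank bound (n=4, 11 conditions):

  i=1: 0, 1, 1, 1
  i=2: 0, 1, 2, 2
  i=3: 1, 2, 3, 3
  i=4: 1, 2, 3, 4

giving w = (2, 3, 1, 4) via Δ²R.

D(w) has 2 cells with 1 SE-corner; essential set:

[(2, 1, 0)]


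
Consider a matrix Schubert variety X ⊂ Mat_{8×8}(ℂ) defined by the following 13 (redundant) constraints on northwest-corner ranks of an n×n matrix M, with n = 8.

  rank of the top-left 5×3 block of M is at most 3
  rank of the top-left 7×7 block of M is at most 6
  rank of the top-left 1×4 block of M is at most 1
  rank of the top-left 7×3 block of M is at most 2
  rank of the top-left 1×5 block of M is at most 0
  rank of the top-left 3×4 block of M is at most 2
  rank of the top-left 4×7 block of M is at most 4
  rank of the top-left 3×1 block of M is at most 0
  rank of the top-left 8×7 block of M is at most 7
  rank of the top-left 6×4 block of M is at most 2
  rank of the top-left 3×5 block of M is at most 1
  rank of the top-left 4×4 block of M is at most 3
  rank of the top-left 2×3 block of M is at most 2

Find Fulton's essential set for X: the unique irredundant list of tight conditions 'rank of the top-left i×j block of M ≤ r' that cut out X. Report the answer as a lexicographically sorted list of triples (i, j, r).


Recovering R(i,j) via the rank-extension bound from the 13 conditions:

  0 | 0 | 0 | 0 | 0 | 1 | 1 | 1
  0 | 1 | 1 | 1 | 1 | 2 | 2 | 2
  0 | 1 | 1 | 1 | 1 | 2 | 3 | 3
  1 | 2 | 2 | 2 | 2 | 3 | 4 | 4
  1 | 2 | 2 | 2 | 3 | 4 | 5 | 5
  1 | 2 | 2 | 2 | 3 | 4 | 5 | 6
  1 | 2 | 2 | 3 | 4 | 5 | 6 | 7
  1 | 2 | 3 | 4 | 5 | 6 | 7 | 8

reading off 1-entries of Δ²R: w = (6, 2, 7, 1, 5, 8, 4, 3).

Fulton essential set (5 of the 15 Rothe cells):

[(1, 5, 0), (3, 1, 0), (3, 5, 1), (6, 4, 2), (7, 3, 2)]


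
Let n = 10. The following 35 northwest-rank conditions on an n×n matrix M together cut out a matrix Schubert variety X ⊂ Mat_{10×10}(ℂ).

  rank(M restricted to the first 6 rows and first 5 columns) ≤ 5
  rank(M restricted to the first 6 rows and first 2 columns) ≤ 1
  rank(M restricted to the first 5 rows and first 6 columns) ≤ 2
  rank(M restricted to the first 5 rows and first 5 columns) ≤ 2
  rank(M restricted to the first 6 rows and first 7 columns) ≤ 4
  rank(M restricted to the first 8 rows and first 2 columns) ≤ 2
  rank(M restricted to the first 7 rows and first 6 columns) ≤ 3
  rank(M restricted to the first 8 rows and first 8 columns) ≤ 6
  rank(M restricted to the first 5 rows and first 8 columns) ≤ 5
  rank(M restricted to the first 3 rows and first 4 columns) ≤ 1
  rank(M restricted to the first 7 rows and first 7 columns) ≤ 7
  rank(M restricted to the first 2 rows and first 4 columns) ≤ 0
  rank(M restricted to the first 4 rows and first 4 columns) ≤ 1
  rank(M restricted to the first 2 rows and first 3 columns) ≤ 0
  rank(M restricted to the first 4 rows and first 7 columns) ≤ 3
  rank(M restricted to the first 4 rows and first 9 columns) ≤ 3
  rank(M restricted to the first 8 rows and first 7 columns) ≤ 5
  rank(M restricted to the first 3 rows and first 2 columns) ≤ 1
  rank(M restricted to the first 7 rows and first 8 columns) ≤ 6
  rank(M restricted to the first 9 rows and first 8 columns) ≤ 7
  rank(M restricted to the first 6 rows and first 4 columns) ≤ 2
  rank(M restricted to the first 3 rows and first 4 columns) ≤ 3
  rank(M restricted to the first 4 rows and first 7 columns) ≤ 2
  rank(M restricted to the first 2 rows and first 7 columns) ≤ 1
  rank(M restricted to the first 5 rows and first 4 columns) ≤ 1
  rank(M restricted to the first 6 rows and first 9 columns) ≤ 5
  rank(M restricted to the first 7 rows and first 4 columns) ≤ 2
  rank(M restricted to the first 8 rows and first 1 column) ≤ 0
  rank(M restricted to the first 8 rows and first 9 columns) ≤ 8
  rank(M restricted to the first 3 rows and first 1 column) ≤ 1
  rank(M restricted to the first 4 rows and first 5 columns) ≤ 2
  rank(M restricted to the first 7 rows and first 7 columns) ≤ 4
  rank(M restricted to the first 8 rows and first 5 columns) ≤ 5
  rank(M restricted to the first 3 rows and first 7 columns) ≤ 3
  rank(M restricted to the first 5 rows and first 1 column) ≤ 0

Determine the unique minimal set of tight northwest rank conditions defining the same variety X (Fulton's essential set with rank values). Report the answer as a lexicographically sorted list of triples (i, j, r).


Propagating the 35 rank bounds to every northwest block:

  R[1]: 0 | 0 | 0 | 0 | 1 | 1 | 1 | 1 | 1 | 1
  R[2]: 0 | 0 | 0 | 0 | 1 | 1 | 1 | 2 | 2 | 2
  R[3]: 0 | 1 | 1 | 1 | 2 | 2 | 2 | 3 | 3 | 3
  R[4]: 0 | 1 | 1 | 1 | 2 | 2 | 2 | 3 | 3 | 4
  R[5]: 0 | 1 | 1 | 1 | 2 | 2 | 3 | 4 | 4 | 5
  R[6]: 0 | 1 | 2 | 2 | 3 | 3 | 4 | 5 | 5 | 6
  R[7]: 0 | 1 | 2 | 2 | 3 | 3 | 4 | 5 | 6 | 7
  R[8]: 0 | 1 | 2 | 3 | 4 | 4 | 5 | 6 | 7 | 8
  R[9]: 1 | 2 | 3 | 4 | 5 | 5 | 6 | 7 | 8 | 9
  R[10]: 1 | 2 | 3 | 4 | 5 | 6 | 7 | 8 | 9 | 10

reading off 1-entries of Δ²R: w = (5, 8, 2, 10, 7, 3, 9, 4, 1, 6).

9 SE-corners of the 26-cell Rothe diagram give Ess(w):

[(2, 4, 0), (2, 7, 1), (4, 7, 2), (4, 9, 3), (5, 4, 1), (5, 6, 2), (7, 4, 2), (7, 6, 3), (8, 1, 0)]


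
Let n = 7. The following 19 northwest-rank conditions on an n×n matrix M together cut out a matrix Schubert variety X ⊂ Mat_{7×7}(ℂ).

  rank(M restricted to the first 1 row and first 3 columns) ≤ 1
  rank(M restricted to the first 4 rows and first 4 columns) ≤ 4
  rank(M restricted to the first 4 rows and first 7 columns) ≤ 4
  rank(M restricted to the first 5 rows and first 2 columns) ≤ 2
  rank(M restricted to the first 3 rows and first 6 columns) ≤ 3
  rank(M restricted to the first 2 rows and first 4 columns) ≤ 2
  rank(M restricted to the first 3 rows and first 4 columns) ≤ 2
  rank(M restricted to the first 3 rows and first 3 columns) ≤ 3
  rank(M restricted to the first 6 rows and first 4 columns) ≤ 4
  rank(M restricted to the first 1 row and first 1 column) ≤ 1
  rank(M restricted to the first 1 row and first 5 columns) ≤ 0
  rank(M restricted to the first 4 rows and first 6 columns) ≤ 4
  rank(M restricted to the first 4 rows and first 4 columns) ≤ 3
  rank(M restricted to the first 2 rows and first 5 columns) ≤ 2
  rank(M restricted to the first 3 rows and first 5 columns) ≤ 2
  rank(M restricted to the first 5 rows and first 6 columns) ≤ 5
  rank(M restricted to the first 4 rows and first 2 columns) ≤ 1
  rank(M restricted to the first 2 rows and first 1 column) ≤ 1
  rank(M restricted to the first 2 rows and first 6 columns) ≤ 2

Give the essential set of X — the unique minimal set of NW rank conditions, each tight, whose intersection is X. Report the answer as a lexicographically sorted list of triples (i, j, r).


Computing R[i][j] = min implied NW-rank bound (n=7, 19 conditions):

  row 1: 0 0 0 0 0 1 1
  row 2: 1 1 1 1 1 2 2
  row 3: 1 1 2 2 2 3 3
  row 4: 1 1 2 3 3 4 4
  row 5: 1 2 3 4 4 5 5
  row 6: 1 2 3 4 5 6 6
  row 7: 1 2 3 4 5 6 7

reading off 1-entries of Δ²R: w = (6, 1, 3, 4, 2, 5, 7).

|D(w)|=7, |Ess(w)|=2:

[(1, 5, 0), (4, 2, 1)]


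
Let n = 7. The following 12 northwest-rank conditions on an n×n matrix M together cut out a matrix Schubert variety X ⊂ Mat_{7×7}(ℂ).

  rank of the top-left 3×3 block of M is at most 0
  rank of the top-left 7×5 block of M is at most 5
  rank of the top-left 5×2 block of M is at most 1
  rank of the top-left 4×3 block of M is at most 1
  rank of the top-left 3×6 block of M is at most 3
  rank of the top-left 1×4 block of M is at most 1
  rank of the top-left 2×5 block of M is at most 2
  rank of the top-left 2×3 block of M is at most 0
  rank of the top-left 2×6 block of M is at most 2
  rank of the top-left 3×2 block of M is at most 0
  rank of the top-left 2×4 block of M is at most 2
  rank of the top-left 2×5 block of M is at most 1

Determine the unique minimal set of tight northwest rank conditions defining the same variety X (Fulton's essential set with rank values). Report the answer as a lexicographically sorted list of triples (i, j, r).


Recovering R(i,j) via the rank-extension bound from the 12 conditions:

  0  0  0  1  1  1  1
  0  0  0  1  1  2  2
  0  0  0  1  2  3  3
  1  1  1  2  3  4  4
  1  1  2  3  4  5  5
  1  2  3  4  5  6  6
  1  2  3  4  5  6  7

giving w = (4, 6, 5, 1, 3, 2, 7) via Δ²R.

Fulton essential set (3 of the 11 Rothe cells):

[(2, 5, 1), (3, 3, 0), (5, 2, 1)]


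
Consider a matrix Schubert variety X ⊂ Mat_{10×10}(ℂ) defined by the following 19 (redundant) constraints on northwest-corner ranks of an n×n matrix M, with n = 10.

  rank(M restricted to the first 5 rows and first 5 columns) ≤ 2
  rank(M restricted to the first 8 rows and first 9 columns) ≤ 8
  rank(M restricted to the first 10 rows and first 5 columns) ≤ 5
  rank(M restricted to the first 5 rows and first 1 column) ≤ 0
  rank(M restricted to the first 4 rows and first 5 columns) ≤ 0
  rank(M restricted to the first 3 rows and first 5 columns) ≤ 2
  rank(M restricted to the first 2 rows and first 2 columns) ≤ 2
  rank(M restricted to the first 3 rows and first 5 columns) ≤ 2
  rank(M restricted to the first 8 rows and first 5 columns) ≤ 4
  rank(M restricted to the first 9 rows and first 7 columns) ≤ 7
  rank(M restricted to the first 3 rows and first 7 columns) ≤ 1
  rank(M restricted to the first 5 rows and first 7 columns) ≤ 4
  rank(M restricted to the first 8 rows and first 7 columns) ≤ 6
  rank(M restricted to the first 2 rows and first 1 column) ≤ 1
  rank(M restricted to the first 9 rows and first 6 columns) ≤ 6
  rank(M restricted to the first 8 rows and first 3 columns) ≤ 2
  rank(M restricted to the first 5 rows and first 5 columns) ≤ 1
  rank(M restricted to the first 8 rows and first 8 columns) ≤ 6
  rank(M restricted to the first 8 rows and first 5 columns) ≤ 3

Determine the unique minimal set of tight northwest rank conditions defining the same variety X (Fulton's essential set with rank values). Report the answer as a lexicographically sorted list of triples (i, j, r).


Rank table r_w(10×10) implied by the 19 constraints:

  row 1: 0, 0, 0, 0, 0, 1, 1, 1, 1, 1
  row 2: 0, 0, 0, 0, 0, 1, 1, 2, 2, 2
  row 3: 0, 0, 0, 0, 0, 1, 1, 2, 3, 3
  row 4: 0, 0, 0, 0, 0, 1, 2, 3, 4, 4
  row 5: 0, 1, 1, 1, 1, 2, 3, 4, 5, 5
  row 6: 1, 2, 2, 2, 2, 3, 4, 5, 6, 6
  row 7: 1, 2, 2, 3, 3, 4, 5, 6, 7, 7
  row 8: 1, 2, 2, 3, 3, 4, 5, 6, 7, 8
  row 9: 1, 2, 3, 4, 4, 5, 6, 7, 8, 9
  row 10: 1, 2, 3, 4, 5, 6, 7, 8, 9, 10

reading off 1-entries of Δ²R: w = (6, 8, 9, 7, 2, 1, 4, 10, 3, 5).

D(w) has 26 cells with 5 SE-corners; essential set:

[(3, 7, 1), (4, 5, 0), (5, 1, 0), (8, 3, 2), (8, 5, 3)]


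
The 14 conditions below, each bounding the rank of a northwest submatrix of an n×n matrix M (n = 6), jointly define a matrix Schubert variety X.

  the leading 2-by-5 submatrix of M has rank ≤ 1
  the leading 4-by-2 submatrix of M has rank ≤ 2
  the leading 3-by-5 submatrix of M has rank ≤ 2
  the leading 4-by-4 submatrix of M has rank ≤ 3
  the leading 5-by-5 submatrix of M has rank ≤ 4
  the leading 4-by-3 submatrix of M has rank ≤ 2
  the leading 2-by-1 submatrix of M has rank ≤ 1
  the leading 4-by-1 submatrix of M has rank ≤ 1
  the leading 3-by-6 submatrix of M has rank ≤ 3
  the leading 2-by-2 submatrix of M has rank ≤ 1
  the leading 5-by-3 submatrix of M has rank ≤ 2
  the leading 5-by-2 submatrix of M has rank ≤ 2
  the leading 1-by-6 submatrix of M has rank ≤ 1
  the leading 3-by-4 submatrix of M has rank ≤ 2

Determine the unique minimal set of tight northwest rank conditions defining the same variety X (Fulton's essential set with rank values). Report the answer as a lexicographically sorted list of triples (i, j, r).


Rank table r_w(6×6) implied by the 14 constraints:

  1  1  1  1  1  1
  1  1  1  1  1  2
  1  2  2  2  2  3
  1  2  2  3  3  4
  1  2  2  3  4  5
  1  2  3  4  5  6

the unique w with this rank table is (1, 6, 2, 4, 5, 3).

D(w) has 6 cells with 2 SE-corners; essential set:

[(2, 5, 1), (5, 3, 2)]


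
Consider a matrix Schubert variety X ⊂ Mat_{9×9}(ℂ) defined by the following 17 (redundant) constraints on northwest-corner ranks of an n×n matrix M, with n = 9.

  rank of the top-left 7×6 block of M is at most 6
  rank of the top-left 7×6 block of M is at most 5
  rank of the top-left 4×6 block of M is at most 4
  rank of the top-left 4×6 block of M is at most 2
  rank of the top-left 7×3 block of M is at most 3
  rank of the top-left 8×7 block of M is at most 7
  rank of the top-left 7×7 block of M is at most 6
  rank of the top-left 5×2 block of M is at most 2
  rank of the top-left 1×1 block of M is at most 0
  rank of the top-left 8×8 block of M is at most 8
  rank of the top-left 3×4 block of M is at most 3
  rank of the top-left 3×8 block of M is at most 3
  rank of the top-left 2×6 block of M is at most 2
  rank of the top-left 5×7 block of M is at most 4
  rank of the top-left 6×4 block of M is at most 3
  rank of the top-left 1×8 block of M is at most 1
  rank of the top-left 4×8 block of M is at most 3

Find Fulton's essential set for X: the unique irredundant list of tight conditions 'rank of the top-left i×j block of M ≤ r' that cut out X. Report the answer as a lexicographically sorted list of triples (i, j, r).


Recovering R(i,j) via the rank-extension bound from the 17 conditions:

  R[1]: 0  1  1  1  1  1  1  1  1
  R[2]: 1  2  2  2  2  2  2  2  2
  R[3]: 1  2  2  2  2  2  3  3  3
  R[4]: 1  2  2  2  2  2  3  3  4
  R[5]: 1  2  3  3  3  3  4  4  5
  R[6]: 1  2  3  3  4  4  5  5  6
  R[7]: 1  2  3  4  5  5  6  6  7
  R[8]: 1  2  3  4  5  6  7  7  8
  R[9]: 1  2  3  4  5  6  7  8  9

so w = (2, 1, 7, 9, 3, 5, 4, 6, 8).

Fulton essential set (4 of the 11 Rothe cells):

[(1, 1, 0), (4, 6, 2), (4, 8, 3), (6, 4, 3)]


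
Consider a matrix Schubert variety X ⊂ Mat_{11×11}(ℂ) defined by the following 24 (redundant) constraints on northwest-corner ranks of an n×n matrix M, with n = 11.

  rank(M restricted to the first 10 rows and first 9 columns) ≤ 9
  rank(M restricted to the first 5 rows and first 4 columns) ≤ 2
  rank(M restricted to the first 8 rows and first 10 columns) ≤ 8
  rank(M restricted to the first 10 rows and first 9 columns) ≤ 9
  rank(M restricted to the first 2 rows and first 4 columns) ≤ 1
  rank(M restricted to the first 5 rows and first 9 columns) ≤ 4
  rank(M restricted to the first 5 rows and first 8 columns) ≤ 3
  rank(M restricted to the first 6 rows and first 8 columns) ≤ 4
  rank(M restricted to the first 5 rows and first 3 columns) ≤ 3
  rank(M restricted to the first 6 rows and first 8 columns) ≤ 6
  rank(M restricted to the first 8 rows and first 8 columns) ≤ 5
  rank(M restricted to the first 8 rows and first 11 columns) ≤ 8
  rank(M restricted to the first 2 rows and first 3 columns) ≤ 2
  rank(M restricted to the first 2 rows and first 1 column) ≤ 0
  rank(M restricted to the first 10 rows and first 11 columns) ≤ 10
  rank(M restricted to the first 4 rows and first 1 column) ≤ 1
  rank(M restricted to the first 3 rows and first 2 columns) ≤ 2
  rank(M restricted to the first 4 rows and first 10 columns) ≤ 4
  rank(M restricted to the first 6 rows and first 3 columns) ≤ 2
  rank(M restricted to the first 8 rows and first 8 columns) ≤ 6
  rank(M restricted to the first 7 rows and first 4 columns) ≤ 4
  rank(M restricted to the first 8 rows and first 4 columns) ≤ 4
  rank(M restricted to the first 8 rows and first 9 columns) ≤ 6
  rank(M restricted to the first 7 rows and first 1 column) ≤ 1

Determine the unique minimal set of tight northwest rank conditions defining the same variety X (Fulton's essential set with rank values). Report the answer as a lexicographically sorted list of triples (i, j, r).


Propagating the 24 rank bounds to every northwest block:

  row 1: 0 | 1 | 1 | 1 | 1 | 1 | 1 | 1 | 1 | 1 | 1
  row 2: 0 | 1 | 1 | 1 | 2 | 2 | 2 | 2 | 2 | 2 | 2
  row 3: 1 | 2 | 2 | 2 | 3 | 3 | 3 | 3 | 3 | 3 | 3
  row 4: 1 | 2 | 2 | 2 | 3 | 3 | 3 | 3 | 4 | 4 | 4
  row 5: 1 | 2 | 2 | 2 | 3 | 3 | 3 | 3 | 4 | 5 | 5
  row 6: 1 | 2 | 2 | 3 | 4 | 4 | 4 | 4 | 5 | 6 | 6
  row 7: 1 | 2 | 3 | 4 | 5 | 5 | 5 | 5 | 6 | 7 | 7
  row 8: 1 | 2 | 3 | 4 | 5 | 5 | 5 | 5 | 6 | 7 | 8
  row 9: 1 | 2 | 3 | 4 | 5 | 6 | 6 | 6 | 7 | 8 | 9
  row 10: 1 | 2 | 3 | 4 | 5 | 6 | 7 | 7 | 8 | 9 | 10
  row 11: 1 | 2 | 3 | 4 | 5 | 6 | 7 | 8 | 9 | 10 | 11

reading off 1-entries of Δ²R: w = (2, 5, 1, 9, 10, 4, 3, 11, 6, 7, 8).

Fulton essential set (6 of the 18 Rothe cells):

[(2, 1, 0), (2, 4, 1), (5, 4, 2), (5, 8, 3), (6, 3, 2), (8, 8, 5)]


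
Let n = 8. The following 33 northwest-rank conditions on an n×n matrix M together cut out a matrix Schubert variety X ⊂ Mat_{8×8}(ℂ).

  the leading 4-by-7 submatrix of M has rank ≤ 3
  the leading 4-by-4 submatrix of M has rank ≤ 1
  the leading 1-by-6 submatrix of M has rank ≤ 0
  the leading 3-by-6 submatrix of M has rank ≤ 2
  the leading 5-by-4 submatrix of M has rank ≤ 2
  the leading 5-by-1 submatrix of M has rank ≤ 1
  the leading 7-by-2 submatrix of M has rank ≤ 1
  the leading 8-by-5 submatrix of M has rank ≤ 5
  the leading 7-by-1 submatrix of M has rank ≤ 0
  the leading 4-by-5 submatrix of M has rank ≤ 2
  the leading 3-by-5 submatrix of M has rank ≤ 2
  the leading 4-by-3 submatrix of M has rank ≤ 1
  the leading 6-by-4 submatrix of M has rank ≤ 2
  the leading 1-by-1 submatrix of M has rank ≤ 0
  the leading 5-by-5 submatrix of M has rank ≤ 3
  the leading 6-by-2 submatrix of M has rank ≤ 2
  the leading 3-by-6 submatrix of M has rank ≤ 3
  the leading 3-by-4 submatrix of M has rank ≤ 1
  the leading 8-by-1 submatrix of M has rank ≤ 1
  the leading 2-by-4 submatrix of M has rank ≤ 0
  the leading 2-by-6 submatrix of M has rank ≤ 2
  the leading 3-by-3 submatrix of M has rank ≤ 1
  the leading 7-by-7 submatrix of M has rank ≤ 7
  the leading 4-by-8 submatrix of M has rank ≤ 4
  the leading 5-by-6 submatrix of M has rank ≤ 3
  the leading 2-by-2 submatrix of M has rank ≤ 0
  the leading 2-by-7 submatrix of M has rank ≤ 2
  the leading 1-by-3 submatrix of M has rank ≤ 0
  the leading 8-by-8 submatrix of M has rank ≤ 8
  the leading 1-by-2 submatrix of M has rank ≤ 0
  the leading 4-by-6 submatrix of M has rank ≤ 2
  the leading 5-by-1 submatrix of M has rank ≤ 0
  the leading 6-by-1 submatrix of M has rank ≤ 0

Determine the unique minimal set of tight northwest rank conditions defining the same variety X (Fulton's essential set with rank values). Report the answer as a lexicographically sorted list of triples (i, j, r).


Recovering R(i,j) via the rank-extension bound from the 33 conditions:

  0  0  0  0  0  0  1  1
  0  0  0  0  1  1  2  2
  0  1  1  1  2  2  3  3
  0  1  1  1  2  2  3  4
  0  1  2  2  3  3  4  5
  0  1  2  2  3  4  5  6
  0  1  2  3  4  5  6  7
  1  2  3  4  5  6  7  8

hence w(1..8) = (7, 5, 2, 8, 3, 6, 4, 1).

|D(w)|=19, |Ess(w)|=6:

[(1, 6, 0), (2, 4, 0), (4, 4, 1), (4, 6, 2), (6, 4, 2), (7, 1, 0)]


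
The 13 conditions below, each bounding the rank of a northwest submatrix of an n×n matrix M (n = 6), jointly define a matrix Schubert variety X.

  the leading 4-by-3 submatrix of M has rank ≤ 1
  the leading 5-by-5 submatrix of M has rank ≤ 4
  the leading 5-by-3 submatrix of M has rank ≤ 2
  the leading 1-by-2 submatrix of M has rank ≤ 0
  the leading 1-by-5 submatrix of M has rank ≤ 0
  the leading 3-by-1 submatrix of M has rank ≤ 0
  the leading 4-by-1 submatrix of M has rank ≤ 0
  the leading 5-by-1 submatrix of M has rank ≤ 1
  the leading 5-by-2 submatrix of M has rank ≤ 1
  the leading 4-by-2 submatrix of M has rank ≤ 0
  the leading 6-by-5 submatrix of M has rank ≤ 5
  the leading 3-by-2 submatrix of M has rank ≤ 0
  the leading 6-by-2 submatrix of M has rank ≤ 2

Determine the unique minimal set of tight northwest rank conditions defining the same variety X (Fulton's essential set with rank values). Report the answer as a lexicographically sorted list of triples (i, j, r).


The tightest implied rank at each (i,j), from the 13 conditions:

  row 1: 0, 0, 0, 0, 0, 1
  row 2: 0, 0, 1, 1, 1, 2
  row 3: 0, 0, 1, 2, 2, 3
  row 4: 0, 0, 1, 2, 3, 4
  row 5: 1, 1, 2, 3, 4, 5
  row 6: 1, 2, 3, 4, 5, 6

hence w(1..6) = (6, 3, 4, 5, 1, 2).

|D(w)|=11, |Ess(w)|=2:

[(1, 5, 0), (4, 2, 0)]


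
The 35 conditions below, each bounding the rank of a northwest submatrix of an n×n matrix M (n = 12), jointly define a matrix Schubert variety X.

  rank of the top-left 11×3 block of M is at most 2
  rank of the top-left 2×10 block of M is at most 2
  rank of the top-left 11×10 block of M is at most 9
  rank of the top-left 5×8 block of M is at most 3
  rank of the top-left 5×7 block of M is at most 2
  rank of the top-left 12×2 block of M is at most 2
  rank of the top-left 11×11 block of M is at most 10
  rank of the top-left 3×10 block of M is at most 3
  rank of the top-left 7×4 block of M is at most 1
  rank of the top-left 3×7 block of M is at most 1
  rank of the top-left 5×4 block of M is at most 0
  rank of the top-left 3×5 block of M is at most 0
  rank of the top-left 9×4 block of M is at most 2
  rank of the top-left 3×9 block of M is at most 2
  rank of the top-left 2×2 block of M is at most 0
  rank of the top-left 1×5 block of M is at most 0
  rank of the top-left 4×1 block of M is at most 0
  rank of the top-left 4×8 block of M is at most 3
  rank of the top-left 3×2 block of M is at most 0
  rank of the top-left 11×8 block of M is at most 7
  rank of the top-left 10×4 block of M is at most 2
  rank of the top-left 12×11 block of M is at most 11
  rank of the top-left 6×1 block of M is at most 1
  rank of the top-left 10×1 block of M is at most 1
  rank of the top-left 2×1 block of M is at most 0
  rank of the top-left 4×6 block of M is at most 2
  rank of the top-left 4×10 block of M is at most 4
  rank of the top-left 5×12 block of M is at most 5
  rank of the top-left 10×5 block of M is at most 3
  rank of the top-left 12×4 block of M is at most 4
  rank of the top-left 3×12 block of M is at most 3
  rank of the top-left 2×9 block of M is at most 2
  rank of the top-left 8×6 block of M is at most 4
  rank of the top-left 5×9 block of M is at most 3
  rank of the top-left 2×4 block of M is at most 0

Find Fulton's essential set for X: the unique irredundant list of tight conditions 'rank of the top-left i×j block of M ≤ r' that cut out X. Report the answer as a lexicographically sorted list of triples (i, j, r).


Rank table r_w(12×12) implied by the 35 constraints:

  row 1: 0  0  0  0  0  1  1  1  1  1  1  1
  row 2: 0  0  0  0  0  1  1  2  2  2  2  2
  row 3: 0  0  0  0  0  1  1  2  2  3  3  3
  row 4: 0  0  0  0  1  2  2  3  3  4  4  4
  row 5: 0  0  0  0  1  2  2  3  3  4  5  5
  row 6: 1  1  1  1  2  3  3  4  4  5  6  6
  row 7: 1  1  1  1  2  3  4  5  5  6  7  7
  row 8: 1  2  2  2  3  4  5  6  6  7  8  8
  row 9: 1  2  2  2  3  4  5  6  7  8  9  9
  row 10: 1  2  2  2  3  4  5  6  7  8  9  10
  row 11: 1  2  2  3  4  5  6  7  8  9  10  11
  row 12: 1  2  3  4  5  6  7  8  9  10  11  12

hence w(1..12) = (6, 8, 10, 5, 11, 1, 7, 2, 9, 12, 4, 3).

Rothe diagram D(w) (36 cells), 9 SE-corners (essential conditions):

[(3, 5, 0), (3, 7, 1), (3, 9, 2), (5, 4, 0), (5, 7, 2), (5, 9, 3), (7, 4, 1), (10, 4, 2), (11, 3, 2)]


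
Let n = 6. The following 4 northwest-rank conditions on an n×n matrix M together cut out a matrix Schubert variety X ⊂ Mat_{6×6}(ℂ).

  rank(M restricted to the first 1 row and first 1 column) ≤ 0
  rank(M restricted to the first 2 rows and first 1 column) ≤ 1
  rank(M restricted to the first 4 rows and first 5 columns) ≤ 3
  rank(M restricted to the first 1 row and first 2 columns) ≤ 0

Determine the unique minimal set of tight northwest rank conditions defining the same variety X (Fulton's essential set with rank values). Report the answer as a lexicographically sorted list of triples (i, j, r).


Recovering R(i,j) via the rank-extension bound from the 4 conditions:

  row 1: 0 0 1 1 1 1
  row 2: 1 1 2 2 2 2
  row 3: 1 2 3 3 3 3
  row 4: 1 2 3 3 3 4
  row 5: 1 2 3 4 4 5
  row 6: 1 2 3 4 5 6

giving w = (3, 1, 2, 6, 4, 5) via Δ²R.

|D(w)|=4, |Ess(w)|=2:

[(1, 2, 0), (4, 5, 3)]


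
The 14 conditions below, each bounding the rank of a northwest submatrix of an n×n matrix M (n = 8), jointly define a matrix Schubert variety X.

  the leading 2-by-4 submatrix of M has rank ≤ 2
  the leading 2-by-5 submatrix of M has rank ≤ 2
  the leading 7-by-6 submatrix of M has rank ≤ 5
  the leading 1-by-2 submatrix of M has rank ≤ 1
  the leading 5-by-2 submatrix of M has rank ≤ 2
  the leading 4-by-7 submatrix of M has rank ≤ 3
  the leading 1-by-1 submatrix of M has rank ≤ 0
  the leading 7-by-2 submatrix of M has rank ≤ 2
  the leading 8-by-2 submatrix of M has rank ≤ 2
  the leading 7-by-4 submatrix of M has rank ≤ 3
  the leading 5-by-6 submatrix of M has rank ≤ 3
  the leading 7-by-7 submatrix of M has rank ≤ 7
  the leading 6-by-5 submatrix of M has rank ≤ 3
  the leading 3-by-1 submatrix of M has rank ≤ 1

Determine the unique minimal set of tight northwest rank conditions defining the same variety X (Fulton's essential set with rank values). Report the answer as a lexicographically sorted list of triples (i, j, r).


Recovering R(i,j) via the rank-extension bound from the 14 conditions:

  R[1]: 0  1  1  1  1  1  1  1
  R[2]: 1  2  2  2  2  2  2  2
  R[3]: 1  2  3  3  3  3  3  3
  R[4]: 1  2  3  3  3  3  3  4
  R[5]: 1  2  3  3  3  3  4  5
  R[6]: 1  2  3  3  3  4  5  6
  R[7]: 1  2  3  3  4  5  6  7
  R[8]: 1  2  3  4  5  6  7  8

reading off 1-entries of Δ²R: w = (2, 1, 3, 8, 7, 6, 5, 4).

5 SE-corners of the 11-cell Rothe diagram give Ess(w):

[(1, 1, 0), (4, 7, 3), (5, 6, 3), (6, 5, 3), (7, 4, 3)]


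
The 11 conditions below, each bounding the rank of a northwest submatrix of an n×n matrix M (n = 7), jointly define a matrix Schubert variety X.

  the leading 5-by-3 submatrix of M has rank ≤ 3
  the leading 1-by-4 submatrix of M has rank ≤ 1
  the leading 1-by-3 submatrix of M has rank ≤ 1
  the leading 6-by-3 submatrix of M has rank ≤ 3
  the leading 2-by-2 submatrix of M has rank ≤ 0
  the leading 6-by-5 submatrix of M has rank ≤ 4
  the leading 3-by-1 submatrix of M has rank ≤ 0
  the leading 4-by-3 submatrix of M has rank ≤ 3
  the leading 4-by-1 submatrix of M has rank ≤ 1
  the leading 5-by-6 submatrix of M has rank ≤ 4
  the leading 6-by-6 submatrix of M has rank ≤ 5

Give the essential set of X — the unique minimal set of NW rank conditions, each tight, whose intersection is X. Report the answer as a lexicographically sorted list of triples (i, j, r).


Propagating the 11 rank bounds to every northwest block:

  0 0 1 1 1 1 1
  0 0 1 2 2 2 2
  0 1 2 3 3 3 3
  1 2 3 4 4 4 4
  1 2 3 4 4 4 5
  1 2 3 4 4 5 6
  1 2 3 4 5 6 7

hence w(1..7) = (3, 4, 2, 1, 7, 6, 5).

Fulton essential set (4 of the 8 Rothe cells):

[(2, 2, 0), (3, 1, 0), (5, 6, 4), (6, 5, 4)]


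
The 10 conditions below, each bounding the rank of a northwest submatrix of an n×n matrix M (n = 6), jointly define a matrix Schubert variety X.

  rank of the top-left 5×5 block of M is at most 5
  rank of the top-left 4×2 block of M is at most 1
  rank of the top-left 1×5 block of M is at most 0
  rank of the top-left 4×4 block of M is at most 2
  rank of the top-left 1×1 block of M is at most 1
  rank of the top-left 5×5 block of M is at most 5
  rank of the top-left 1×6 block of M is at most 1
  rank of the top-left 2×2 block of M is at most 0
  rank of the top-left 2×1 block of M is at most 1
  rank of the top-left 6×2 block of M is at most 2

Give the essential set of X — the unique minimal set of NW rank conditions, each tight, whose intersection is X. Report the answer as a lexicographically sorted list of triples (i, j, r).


Reconstructing r_w from the 10 given conditions:

  0, 0, 0, 0, 0, 1
  0, 0, 1, 1, 1, 2
  1, 1, 2, 2, 2, 3
  1, 1, 2, 2, 3, 4
  1, 2, 3, 3, 4, 5
  1, 2, 3, 4, 5, 6

so w = (6, 3, 1, 5, 2, 4).

4 SE-corners of the 9-cell Rothe diagram give Ess(w):

[(1, 5, 0), (2, 2, 0), (4, 2, 1), (4, 4, 2)]


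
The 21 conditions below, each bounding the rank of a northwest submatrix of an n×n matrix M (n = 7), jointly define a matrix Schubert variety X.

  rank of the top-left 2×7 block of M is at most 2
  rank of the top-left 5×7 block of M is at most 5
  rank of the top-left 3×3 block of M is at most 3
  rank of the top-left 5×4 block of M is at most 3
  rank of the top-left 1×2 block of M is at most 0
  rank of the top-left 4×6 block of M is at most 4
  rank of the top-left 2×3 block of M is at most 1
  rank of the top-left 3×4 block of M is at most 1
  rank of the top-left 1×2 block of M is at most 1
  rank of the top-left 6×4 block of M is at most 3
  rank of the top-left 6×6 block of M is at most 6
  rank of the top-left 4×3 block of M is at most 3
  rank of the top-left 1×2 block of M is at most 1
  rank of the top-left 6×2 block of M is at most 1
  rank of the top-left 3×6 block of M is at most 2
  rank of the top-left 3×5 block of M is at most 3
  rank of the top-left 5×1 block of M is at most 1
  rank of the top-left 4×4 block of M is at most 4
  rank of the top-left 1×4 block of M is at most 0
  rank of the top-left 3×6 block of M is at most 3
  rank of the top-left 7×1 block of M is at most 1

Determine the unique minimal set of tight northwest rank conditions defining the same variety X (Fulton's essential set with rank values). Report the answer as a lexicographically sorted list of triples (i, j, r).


Rank table r_w(7×7) implied by the 21 constraints:

  i=1: 0, 0, 0, 0, 1, 1, 1
  i=2: 1, 1, 1, 1, 2, 2, 2
  i=3: 1, 1, 1, 1, 2, 2, 3
  i=4: 1, 1, 2, 2, 3, 3, 4
  i=5: 1, 1, 2, 3, 4, 4, 5
  i=6: 1, 1, 2, 3, 4, 5, 6
  i=7: 1, 2, 3, 4, 5, 6, 7

reading off 1-entries of Δ²R: w = (5, 1, 7, 3, 4, 6, 2).

Rothe diagram D(w) (11 cells), 4 SE-corners (essential conditions):

[(1, 4, 0), (3, 4, 1), (3, 6, 2), (6, 2, 1)]


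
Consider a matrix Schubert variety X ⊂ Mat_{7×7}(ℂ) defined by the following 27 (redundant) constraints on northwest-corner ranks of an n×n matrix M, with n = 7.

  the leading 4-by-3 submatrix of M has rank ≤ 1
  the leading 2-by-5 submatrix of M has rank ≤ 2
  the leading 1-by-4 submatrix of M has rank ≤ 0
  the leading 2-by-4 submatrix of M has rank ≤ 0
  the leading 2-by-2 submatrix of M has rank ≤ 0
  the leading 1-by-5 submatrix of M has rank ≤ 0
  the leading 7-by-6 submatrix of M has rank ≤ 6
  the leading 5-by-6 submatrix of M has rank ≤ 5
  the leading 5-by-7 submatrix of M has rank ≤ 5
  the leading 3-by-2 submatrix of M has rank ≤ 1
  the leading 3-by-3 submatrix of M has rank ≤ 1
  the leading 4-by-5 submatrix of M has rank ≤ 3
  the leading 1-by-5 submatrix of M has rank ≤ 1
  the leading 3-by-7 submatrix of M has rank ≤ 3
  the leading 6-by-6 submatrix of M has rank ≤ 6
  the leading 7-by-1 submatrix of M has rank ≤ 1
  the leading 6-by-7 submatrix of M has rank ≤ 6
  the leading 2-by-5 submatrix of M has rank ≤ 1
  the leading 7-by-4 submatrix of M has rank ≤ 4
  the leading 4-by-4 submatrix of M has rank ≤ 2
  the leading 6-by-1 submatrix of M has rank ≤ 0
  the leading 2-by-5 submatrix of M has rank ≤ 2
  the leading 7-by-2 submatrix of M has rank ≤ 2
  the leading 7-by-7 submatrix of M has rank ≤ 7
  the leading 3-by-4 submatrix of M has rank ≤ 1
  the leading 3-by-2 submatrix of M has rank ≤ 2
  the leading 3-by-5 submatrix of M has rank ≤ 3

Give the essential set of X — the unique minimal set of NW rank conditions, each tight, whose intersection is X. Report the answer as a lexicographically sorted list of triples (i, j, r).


Reconstructing r_w from the 27 given conditions:

  0, 0, 0, 0, 0, 1, 1
  0, 0, 0, 0, 1, 2, 2
  0, 1, 1, 1, 2, 3, 3
  0, 1, 1, 2, 3, 4, 4
  0, 1, 2, 3, 4, 5, 5
  0, 1, 2, 3, 4, 5, 6
  1, 2, 3, 4, 5, 6, 7

reading off 1-entries of Δ²R: w = (6, 5, 2, 4, 3, 7, 1).

Fulton essential set (4 of the 14 Rothe cells):

[(1, 5, 0), (2, 4, 0), (4, 3, 1), (6, 1, 0)]


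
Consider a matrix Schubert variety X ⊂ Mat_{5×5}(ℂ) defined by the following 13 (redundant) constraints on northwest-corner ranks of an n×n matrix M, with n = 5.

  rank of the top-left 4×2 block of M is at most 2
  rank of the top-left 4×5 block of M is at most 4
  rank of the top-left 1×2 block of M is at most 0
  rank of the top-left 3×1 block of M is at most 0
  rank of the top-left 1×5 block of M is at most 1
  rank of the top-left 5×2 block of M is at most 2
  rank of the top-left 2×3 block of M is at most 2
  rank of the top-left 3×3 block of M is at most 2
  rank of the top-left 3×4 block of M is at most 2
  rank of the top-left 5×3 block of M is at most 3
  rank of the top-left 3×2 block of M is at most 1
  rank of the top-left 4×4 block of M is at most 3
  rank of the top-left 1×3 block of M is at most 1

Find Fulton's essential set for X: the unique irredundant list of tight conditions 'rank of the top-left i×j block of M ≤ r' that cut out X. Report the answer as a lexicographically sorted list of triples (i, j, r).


Rank table r_w(5×5) implied by the 13 constraints:

  0 0 1 1 1
  0 1 2 2 2
  0 1 2 2 3
  1 2 3 3 4
  1 2 3 4 5

second differences of R give the permutation w = (3, 2, 5, 1, 4).

Fulton essential set (3 of the 5 Rothe cells):

[(1, 2, 0), (3, 1, 0), (3, 4, 2)]


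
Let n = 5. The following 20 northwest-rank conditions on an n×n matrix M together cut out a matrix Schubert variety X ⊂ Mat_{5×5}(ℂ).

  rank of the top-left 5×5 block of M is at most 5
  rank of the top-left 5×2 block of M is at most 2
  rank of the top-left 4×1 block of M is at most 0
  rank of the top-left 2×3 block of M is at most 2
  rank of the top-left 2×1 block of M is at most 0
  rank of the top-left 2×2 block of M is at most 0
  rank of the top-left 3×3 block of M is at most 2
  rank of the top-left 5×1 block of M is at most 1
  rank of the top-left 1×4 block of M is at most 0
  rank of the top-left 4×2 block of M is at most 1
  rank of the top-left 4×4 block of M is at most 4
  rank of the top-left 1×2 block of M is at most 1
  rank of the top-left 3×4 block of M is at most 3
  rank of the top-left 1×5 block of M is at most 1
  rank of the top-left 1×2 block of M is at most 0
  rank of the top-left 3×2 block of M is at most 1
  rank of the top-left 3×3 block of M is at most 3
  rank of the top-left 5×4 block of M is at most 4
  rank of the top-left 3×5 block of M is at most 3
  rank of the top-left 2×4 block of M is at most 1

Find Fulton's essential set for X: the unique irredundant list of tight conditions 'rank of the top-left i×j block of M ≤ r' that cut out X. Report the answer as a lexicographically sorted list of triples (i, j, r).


The tightest implied rank at each (i,j), from the 20 conditions:

  i=1: 0 | 0 | 0 | 0 | 1
  i=2: 0 | 0 | 1 | 1 | 2
  i=3: 0 | 1 | 2 | 2 | 3
  i=4: 0 | 1 | 2 | 3 | 4
  i=5: 1 | 2 | 3 | 4 | 5

so w = (5, 3, 2, 4, 1).

Rothe diagram D(w) (8 cells), 3 SE-corners (essential conditions):

[(1, 4, 0), (2, 2, 0), (4, 1, 0)]


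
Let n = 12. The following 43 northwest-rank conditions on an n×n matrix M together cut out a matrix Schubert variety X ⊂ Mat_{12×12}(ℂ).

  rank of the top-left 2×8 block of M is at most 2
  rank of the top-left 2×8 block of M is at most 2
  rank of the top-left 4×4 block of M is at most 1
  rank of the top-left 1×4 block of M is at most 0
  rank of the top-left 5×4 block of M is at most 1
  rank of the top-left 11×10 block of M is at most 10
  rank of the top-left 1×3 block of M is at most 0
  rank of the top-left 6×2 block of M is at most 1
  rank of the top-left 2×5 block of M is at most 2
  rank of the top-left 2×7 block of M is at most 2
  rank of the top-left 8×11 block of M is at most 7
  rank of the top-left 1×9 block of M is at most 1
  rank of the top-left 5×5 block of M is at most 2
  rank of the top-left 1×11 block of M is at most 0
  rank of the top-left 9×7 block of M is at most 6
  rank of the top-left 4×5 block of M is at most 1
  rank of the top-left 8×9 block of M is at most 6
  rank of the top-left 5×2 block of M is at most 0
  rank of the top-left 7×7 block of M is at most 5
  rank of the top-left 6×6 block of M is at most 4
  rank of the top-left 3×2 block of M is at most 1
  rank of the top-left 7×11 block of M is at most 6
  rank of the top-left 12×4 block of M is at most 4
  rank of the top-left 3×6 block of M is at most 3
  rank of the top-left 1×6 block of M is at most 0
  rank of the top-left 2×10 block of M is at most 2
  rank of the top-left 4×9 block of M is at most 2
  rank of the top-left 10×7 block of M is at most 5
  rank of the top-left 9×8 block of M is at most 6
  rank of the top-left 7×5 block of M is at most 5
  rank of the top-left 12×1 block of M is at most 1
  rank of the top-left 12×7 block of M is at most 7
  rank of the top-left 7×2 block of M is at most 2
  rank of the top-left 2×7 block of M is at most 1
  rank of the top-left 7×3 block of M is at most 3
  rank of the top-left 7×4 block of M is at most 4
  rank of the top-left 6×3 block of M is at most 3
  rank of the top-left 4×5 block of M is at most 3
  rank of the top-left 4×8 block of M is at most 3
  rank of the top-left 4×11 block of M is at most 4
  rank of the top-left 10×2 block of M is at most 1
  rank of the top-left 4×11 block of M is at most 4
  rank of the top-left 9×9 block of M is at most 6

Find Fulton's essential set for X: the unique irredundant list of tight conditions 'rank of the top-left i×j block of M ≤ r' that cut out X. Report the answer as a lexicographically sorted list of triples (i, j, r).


Propagating the 43 rank bounds to every northwest block:

  R[1]: 0  0  0  0  0  0  0  0  0  0  0  1
  R[2]: 0  0  1  1  1  1  1  1  1  1  1  2
  R[3]: 0  0  1  1  1  2  2  2  2  2  2  3
  R[4]: 0  0  1  1  1  2  2  2  2  3  3  4
  R[5]: 0  0  1  1  2  3  3  3  3  4  4  5
  R[6]: 1  1  2  2  3  4  4  4  4  5  5  6
  R[7]: 1  1  2  3  4  5  5  5  5  6  6  7
  R[8]: 1  1  2  3  4  5  5  6  6  7  7  8
  R[9]: 1  1  2  3  4  5  5  6  6  7  8  9
  R[10]: 1  1  2  3  4  5  5  6  7  8  9  10
  R[11]: 1  2  3  4  5  6  6  7  8  9  10  11
  R[12]: 1  2  3  4  5  6  7  8  9  10  11  12

reading off 1-entries of Δ²R: w = (12, 3, 6, 10, 5, 1, 4, 8, 11, 9, 2, 7).

Fulton essential set (8 of the 35 Rothe cells):

[(1, 11, 0), (4, 5, 1), (4, 9, 2), (5, 2, 0), (5, 4, 1), (9, 9, 6), (10, 2, 1), (10, 7, 5)]


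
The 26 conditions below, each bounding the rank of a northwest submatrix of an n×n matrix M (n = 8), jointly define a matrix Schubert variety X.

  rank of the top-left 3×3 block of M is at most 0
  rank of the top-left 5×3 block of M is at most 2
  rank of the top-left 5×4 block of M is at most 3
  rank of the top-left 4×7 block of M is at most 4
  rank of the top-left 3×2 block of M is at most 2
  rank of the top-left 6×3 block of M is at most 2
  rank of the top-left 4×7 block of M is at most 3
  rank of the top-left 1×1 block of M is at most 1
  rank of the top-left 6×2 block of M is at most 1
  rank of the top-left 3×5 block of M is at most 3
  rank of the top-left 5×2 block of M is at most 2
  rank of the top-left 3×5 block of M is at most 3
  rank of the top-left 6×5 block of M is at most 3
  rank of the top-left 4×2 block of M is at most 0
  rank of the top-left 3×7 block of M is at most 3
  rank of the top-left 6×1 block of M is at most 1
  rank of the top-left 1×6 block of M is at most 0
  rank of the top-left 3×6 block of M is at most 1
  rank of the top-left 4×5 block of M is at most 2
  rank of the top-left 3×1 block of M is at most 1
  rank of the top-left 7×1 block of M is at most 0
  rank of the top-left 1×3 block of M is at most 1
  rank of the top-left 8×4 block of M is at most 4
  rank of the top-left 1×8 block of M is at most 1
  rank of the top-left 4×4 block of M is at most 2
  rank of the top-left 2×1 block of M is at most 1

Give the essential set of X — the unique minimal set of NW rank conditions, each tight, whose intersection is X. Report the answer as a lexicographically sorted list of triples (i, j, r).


Recovering R(i,j) via the rank-extension bound from the 26 conditions:

  row 1: 0 | 0 | 0 | 0 | 0 | 0 | 1 | 1
  row 2: 0 | 0 | 0 | 1 | 1 | 1 | 2 | 2
  row 3: 0 | 0 | 0 | 1 | 1 | 1 | 2 | 3
  row 4: 0 | 0 | 1 | 2 | 2 | 2 | 3 | 4
  row 5: 0 | 1 | 2 | 3 | 3 | 3 | 4 | 5
  row 6: 0 | 1 | 2 | 3 | 3 | 4 | 5 | 6
  row 7: 0 | 1 | 2 | 3 | 4 | 5 | 6 | 7
  row 8: 1 | 2 | 3 | 4 | 5 | 6 | 7 | 8

second differences of R give the permutation w = (7, 4, 8, 3, 2, 6, 5, 1).

Rothe diagram D(w) (20 cells), 6 SE-corners (essential conditions):

[(1, 6, 0), (3, 3, 0), (3, 6, 1), (4, 2, 0), (6, 5, 3), (7, 1, 0)]
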